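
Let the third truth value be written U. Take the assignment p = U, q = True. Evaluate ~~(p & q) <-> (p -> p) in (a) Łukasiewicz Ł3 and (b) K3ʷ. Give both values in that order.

In Łukasiewicz Ł3: p & q = U & True = U
~(p & q) = ~U = U
~~(p & q) = ~U = U
p -> p = U -> U = True  [min(1, 1−½+½)]
~~(p & q) <-> (p -> p) = U <-> True = U
In K3ʷ: p & q = U & True = U
~(p & q) = ~U = U
~~(p & q) = ~U = U
p -> p = U -> U = U  [any arg is the third value ⇒ result is the third value]
~~(p & q) <-> (p -> p) = U <-> U = U

U; U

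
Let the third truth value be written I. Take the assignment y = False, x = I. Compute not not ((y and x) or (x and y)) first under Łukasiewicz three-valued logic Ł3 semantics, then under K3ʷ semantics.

In Łukasiewicz three-valued logic Ł3: y and x = False and I = False
x and y = I and False = False
(y and x) or (x and y) = False or False = False
not ((y and x) or (x and y)) = not False = True
not not ((y and x) or (x and y)) = not True = False
In K3ʷ: y and x = False and I = I
x and y = I and False = I
(y and x) or (x and y) = I or I = I
not ((y and x) or (x and y)) = not I = I
not not ((y and x) or (x and y)) = not I = I
They differ because Łukasiewicz three-valued logic Ł3 and K3ʷ treat I differently under the binary connectives.

False; I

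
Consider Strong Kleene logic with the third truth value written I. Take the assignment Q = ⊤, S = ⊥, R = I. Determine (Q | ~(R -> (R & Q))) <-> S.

⊥

R & Q = I & ⊤ = I
R -> (R & Q) = I -> I = I
~(R -> (R & Q)) = ~I = I
Q | ~(R -> (R & Q)) = ⊤ | I = ⊤
(Q | ~(R -> (R & Q))) <-> S = ⊤ <-> ⊥ = ⊥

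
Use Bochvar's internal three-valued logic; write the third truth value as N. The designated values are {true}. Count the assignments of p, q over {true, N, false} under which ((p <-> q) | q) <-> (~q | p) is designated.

2

Designated under: (p=true, q=true); (p=false, q=false).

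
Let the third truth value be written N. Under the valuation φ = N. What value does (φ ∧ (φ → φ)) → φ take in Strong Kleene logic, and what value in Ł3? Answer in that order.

N; 1

In Strong Kleene logic: φ → φ = N → N = N  [¬N ∨ N]
φ ∧ (φ → φ) = N ∧ N = N
(φ ∧ (φ → φ)) → φ = N → N = N
In Ł3: φ → φ = N → N = 1
φ ∧ (φ → φ) = N ∧ 1 = N
(φ ∧ (φ → φ)) → φ = N → N = 1
They differ because Strong Kleene logic and Ł3 treat N differently under implication.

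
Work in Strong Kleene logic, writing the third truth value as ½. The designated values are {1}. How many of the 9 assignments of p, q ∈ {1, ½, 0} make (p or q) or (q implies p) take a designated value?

7

Of the 9 assignments, 7 give a value in {1}.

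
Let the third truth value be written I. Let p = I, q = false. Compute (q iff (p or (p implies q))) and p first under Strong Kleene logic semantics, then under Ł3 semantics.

In Strong Kleene logic: p implies q = I implies false = I
p or (p implies q) = I or I = I
q iff (p or (p implies q)) = false iff I = I
(q iff (p or (p implies q))) and p = I and I = I
In Ł3: p implies q = I implies false = I  [min(1, 1−½+0)]
p or (p implies q) = I or I = I
q iff (p or (p implies q)) = false iff I = I
(q iff (p or (p implies q))) and p = I and I = I

I; I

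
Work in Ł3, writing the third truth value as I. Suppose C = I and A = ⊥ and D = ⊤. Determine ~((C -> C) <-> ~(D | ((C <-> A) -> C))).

C -> C = I -> I = ⊤  [min(1, 1−½+½)]
C <-> A = I <-> ⊥ = I
(C <-> A) -> C = I -> I = ⊤
D | ((C <-> A) -> C) = ⊤ | ⊤ = ⊤
~(D | ((C <-> A) -> C)) = ~⊤ = ⊥
(C -> C) <-> ~(D | ((C <-> A) -> C)) = ⊤ <-> ⊥ = ⊥
~((C -> C) <-> ~(D | ((C <-> A) -> C))) = ~⊥ = ⊤

⊤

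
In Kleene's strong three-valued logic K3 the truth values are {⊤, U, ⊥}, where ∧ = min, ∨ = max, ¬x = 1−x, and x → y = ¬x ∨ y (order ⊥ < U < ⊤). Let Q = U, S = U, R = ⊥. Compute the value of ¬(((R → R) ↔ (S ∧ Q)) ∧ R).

R → R = ⊥ → ⊥ = ⊤
S ∧ Q = U ∧ U = U
(R → R) ↔ (S ∧ Q) = ⊤ ↔ U = U
((R → R) ↔ (S ∧ Q)) ∧ R = U ∧ ⊥ = ⊥
¬(((R → R) ↔ (S ∧ Q)) ∧ R) = ¬⊥ = ⊤

⊤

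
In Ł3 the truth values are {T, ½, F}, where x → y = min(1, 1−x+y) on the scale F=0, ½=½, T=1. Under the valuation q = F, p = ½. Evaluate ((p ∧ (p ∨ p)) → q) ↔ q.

p ∨ p = ½ ∨ ½ = ½
p ∧ (p ∨ p) = ½ ∧ ½ = ½
(p ∧ (p ∨ p)) → q = ½ → F = ½  [min(1, 1−½+0)]
((p ∧ (p ∨ p)) → q) ↔ q = ½ ↔ F = ½

½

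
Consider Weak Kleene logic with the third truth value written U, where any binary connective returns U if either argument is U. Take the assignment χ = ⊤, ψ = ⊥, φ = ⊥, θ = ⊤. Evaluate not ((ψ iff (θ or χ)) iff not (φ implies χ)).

θ or χ = ⊤ or ⊤ = ⊤
ψ iff (θ or χ) = ⊥ iff ⊤ = ⊥
φ implies χ = ⊥ implies ⊤ = ⊤
not (φ implies χ) = not ⊤ = ⊥
(ψ iff (θ or χ)) iff not (φ implies χ) = ⊥ iff ⊥ = ⊤
not ((ψ iff (θ or χ)) iff not (φ implies χ)) = not ⊤ = ⊥

⊥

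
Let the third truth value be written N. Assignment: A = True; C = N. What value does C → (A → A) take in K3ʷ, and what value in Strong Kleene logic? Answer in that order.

N; True

In K3ʷ: A → A = True → True = True
C → (A → A) = N → True = N
In Strong Kleene logic: A → A = True → True = True
C → (A → A) = N → True = True  [¬N ∨ True]
They differ because K3ʷ and Strong Kleene logic treat N differently under the binary connectives.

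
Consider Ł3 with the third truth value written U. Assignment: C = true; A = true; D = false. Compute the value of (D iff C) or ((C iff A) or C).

D iff C = false iff true = false
C iff A = true iff true = true
(C iff A) or C = true or true = true
(D iff C) or ((C iff A) or C) = false or true = true

true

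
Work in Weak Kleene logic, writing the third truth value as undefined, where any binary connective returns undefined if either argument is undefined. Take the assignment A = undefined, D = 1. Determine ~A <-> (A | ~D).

undefined

~A = ~undefined = undefined
~D = ~1 = 0
A | ~D = undefined | 0 = undefined
~A <-> (A | ~D) = undefined <-> undefined = undefined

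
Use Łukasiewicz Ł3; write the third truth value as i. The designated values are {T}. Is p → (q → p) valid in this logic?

Every assignment of p, q over {T, i, F} gives a value in {T}.
In particular, with p=i, q=i: p → (q → p) = T.

Yes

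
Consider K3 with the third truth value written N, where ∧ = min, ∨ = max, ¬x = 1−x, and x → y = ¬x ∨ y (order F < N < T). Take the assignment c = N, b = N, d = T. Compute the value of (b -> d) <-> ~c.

b -> d = N -> T = T  [~N | T]
~c = ~N = N
(b -> d) <-> ~c = T <-> N = N

N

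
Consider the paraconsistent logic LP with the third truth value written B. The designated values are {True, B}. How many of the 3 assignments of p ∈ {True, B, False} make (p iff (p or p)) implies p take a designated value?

p=True: True ✓
p=B: B ✓
p=False: False ·

2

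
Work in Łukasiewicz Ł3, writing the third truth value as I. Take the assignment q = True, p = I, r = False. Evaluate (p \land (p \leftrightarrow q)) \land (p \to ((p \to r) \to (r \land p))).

I

p \leftrightarrow q = I \leftrightarrow True = I  [1 − |½−1|]
p \land (p \leftrightarrow q) = I \land I = I
p \to r = I \to False = I
r \land p = False \land I = False
(p \to r) \to (r \land p) = I \to False = I
p \to ((p \to r) \to (r \land p)) = I \to I = True
(p \land (p \leftrightarrow q)) \land (p \to ((p \to r) \to (r \land p))) = I \land True = I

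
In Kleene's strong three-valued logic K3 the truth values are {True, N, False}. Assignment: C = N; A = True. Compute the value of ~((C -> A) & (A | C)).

False

C -> A = N -> True = True
A | C = True | N = True
(C -> A) & (A | C) = True & True = True
~((C -> A) & (A | C)) = ~True = False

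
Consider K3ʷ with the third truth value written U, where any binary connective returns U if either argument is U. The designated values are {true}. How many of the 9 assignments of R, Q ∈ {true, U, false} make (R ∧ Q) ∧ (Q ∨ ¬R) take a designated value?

1

Designated under: (R=true, Q=true).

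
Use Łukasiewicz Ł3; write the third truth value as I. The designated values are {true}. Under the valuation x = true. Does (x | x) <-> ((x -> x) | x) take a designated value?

Yes

x | x = true | true = true
x -> x = true -> true = true
(x -> x) | x = true | true = true
(x | x) <-> ((x -> x) | x) = true <-> true = true
true ∈ {true}.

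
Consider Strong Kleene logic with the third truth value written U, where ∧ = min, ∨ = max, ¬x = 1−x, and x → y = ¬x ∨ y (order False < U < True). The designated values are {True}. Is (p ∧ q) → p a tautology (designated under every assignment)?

Countermodel: p=U, q=True gives U, which is not designated.

No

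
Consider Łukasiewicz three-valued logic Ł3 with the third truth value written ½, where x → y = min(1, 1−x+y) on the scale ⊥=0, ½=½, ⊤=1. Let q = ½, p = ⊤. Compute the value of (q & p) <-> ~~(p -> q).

⊤

q & p = ½ & ⊤ = ½
p -> q = ⊤ -> ½ = ½  [min(1, 1−1+½)]
~(p -> q) = ~½ = ½
~~(p -> q) = ~½ = ½
(q & p) <-> ~~(p -> q) = ½ <-> ½ = ⊤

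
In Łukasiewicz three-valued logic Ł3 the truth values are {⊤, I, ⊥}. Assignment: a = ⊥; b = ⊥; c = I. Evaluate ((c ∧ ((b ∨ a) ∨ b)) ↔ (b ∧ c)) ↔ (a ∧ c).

⊥

b ∨ a = ⊥ ∨ ⊥ = ⊥
(b ∨ a) ∨ b = ⊥ ∨ ⊥ = ⊥
c ∧ ((b ∨ a) ∨ b) = I ∧ ⊥ = ⊥
b ∧ c = ⊥ ∧ I = ⊥
(c ∧ ((b ∨ a) ∨ b)) ↔ (b ∧ c) = ⊥ ↔ ⊥ = ⊤
a ∧ c = ⊥ ∧ I = ⊥
((c ∧ ((b ∨ a) ∨ b)) ↔ (b ∧ c)) ↔ (a ∧ c) = ⊤ ↔ ⊥ = ⊥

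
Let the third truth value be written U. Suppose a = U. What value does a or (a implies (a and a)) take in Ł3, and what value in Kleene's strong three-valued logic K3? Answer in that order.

In Ł3: a and a = U and U = U
a implies (a and a) = U implies U = true  [min(1, 1−½+½)]
a or (a implies (a and a)) = U or true = true
In Kleene's strong three-valued logic K3: a and a = U and U = U
a implies (a and a) = U implies U = U  [not U or U]
a or (a implies (a and a)) = U or U = U
They differ because Ł3 and Kleene's strong three-valued logic K3 treat U differently under implication.

true; U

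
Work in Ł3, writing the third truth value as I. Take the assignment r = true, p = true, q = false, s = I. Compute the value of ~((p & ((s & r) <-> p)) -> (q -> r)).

s & r = I & true = I
(s & r) <-> p = I <-> true = I
p & ((s & r) <-> p) = true & I = I
q -> r = false -> true = true
(p & ((s & r) <-> p)) -> (q -> r) = I -> true = true
~((p & ((s & r) <-> p)) -> (q -> r)) = ~true = false

false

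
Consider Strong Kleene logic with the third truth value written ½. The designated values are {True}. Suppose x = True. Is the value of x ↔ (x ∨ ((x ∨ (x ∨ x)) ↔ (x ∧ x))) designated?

Yes

x ∨ x = True ∨ True = True
x ∨ (x ∨ x) = True ∨ True = True
x ∧ x = True ∧ True = True
(x ∨ (x ∨ x)) ↔ (x ∧ x) = True ↔ True = True
x ∨ ((x ∨ (x ∨ x)) ↔ (x ∧ x)) = True ∨ True = True
x ↔ (x ∨ ((x ∨ (x ∨ x)) ↔ (x ∧ x))) = True ↔ True = True
True ∈ {True}.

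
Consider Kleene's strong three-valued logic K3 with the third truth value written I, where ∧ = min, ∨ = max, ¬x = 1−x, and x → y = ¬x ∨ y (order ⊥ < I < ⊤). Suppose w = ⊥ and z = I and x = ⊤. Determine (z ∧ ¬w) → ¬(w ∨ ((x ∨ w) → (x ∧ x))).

I

¬w = ¬⊥ = ⊤
z ∧ ¬w = I ∧ ⊤ = I
x ∨ w = ⊤ ∨ ⊥ = ⊤
x ∧ x = ⊤ ∧ ⊤ = ⊤
(x ∨ w) → (x ∧ x) = ⊤ → ⊤ = ⊤
w ∨ ((x ∨ w) → (x ∧ x)) = ⊥ ∨ ⊤ = ⊤
¬(w ∨ ((x ∨ w) → (x ∧ x))) = ¬⊤ = ⊥
(z ∧ ¬w) → ¬(w ∨ ((x ∨ w) → (x ∧ x))) = I → ⊥ = I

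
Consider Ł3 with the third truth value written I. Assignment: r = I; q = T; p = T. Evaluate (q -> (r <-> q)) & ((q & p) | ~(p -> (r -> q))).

r <-> q = I <-> T = I  [1 − |½−1|]
q -> (r <-> q) = T -> I = I
q & p = T & T = T
r -> q = I -> T = T
p -> (r -> q) = T -> T = T
~(p -> (r -> q)) = ~T = F
(q & p) | ~(p -> (r -> q)) = T | F = T
(q -> (r <-> q)) & ((q & p) | ~(p -> (r -> q))) = I & T = I

I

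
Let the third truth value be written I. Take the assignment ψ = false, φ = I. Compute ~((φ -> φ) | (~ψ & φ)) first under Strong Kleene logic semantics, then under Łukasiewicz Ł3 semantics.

In Strong Kleene logic: φ -> φ = I -> I = I  [~I | I]
~ψ = ~false = true
~ψ & φ = true & I = I
(φ -> φ) | (~ψ & φ) = I | I = I
~((φ -> φ) | (~ψ & φ)) = ~I = I
In Łukasiewicz Ł3: φ -> φ = I -> I = true
~ψ = ~false = true
~ψ & φ = true & I = I
(φ -> φ) | (~ψ & φ) = true | I = true
~((φ -> φ) | (~ψ & φ)) = ~true = false
They differ because Strong Kleene logic and Łukasiewicz Ł3 treat I differently under implication.

I; false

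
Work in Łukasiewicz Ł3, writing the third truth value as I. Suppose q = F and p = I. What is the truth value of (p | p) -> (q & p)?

p | p = I | I = I
q & p = F & I = F
(p | p) -> (q & p) = I -> F = I

I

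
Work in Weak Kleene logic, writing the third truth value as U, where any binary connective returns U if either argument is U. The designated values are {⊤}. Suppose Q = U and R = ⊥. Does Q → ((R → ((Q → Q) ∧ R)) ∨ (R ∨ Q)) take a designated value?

Q → Q = U → U = U  [any arg is the third value ⇒ result is the third value]
(Q → Q) ∧ R = U ∧ ⊥ = U
R → ((Q → Q) ∧ R) = ⊥ → U = U
R ∨ Q = ⊥ ∨ U = U
(R → ((Q → Q) ∧ R)) ∨ (R ∨ Q) = U ∨ U = U
Q → ((R → ((Q → Q) ∧ R)) ∨ (R ∨ Q)) = U → U = U
U ∉ {⊤}.

No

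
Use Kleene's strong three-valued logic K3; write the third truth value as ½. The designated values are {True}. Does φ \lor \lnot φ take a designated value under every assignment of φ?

Countermodel: φ=½ gives ½, which is not designated.

No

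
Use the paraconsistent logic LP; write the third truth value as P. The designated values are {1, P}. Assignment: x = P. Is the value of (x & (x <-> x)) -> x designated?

x <-> x = P <-> P = P
x & (x <-> x) = P & P = P
(x & (x <-> x)) -> x = P -> P = P  [~P | P]
P ∈ {1, P}.

Yes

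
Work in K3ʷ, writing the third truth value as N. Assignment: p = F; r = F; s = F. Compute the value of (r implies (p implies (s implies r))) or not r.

T

s implies r = F implies F = T
p implies (s implies r) = F implies T = T
r implies (p implies (s implies r)) = F implies T = T
not r = not F = T
(r implies (p implies (s implies r))) or not r = T or T = T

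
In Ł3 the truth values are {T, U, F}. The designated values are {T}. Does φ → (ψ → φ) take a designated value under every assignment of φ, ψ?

Every assignment of φ, ψ over {T, U, F} gives a value in {T}.
In particular, with φ=U, ψ=U: φ → (ψ → φ) = T.

Yes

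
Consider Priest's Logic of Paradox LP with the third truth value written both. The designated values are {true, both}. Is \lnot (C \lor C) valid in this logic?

Countermodel: C=true gives false, which is not designated.

No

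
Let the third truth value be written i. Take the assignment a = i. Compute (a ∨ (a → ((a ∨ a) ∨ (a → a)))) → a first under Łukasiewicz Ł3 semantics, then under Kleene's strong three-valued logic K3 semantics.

In Łukasiewicz Ł3: a ∨ a = i ∨ i = i
a → a = i → i = True  [min(1, 1−½+½)]
(a ∨ a) ∨ (a → a) = i ∨ True = True
a → ((a ∨ a) ∨ (a → a)) = i → True = True
a ∨ (a → ((a ∨ a) ∨ (a → a))) = i ∨ True = True
(a ∨ (a → ((a ∨ a) ∨ (a → a)))) → a = True → i = i
In Kleene's strong three-valued logic K3: a ∨ a = i ∨ i = i
a → a = i → i = i  [¬i ∨ i]
(a ∨ a) ∨ (a → a) = i ∨ i = i
a → ((a ∨ a) ∨ (a → a)) = i → i = i
a ∨ (a → ((a ∨ a) ∨ (a → a))) = i ∨ i = i
(a ∨ (a → ((a ∨ a) ∨ (a → a)))) → a = i → i = i

i; i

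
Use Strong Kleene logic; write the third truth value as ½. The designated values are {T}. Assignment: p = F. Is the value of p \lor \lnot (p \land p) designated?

Yes

p \land p = F \land F = F
\lnot (p \land p) = \lnot F = T
p \lor \lnot (p \land p) = F \lor T = T
T ∈ {T}.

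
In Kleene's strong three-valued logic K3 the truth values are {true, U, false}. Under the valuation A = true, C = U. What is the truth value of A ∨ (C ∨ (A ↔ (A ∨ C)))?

A ∨ C = true ∨ U = true
A ↔ (A ∨ C) = true ↔ true = true
C ∨ (A ↔ (A ∨ C)) = U ∨ true = true
A ∨ (C ∨ (A ↔ (A ∨ C))) = true ∨ true = true

true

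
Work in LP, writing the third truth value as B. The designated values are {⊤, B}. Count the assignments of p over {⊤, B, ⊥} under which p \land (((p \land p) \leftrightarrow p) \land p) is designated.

2

p=⊤: ⊤ ✓
p=B: B ✓
p=⊥: ⊥ ·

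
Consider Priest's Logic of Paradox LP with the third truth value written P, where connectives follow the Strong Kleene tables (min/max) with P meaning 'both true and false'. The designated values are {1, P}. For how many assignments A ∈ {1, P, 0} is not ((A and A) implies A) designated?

A=1: 0 ·
A=P: P ✓
A=0: 0 ·

1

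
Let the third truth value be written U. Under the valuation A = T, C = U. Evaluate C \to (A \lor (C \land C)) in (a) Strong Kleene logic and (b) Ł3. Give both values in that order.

T; T

In Strong Kleene logic: C \land C = U \land U = U
A \lor (C \land C) = T \lor U = T
C \to (A \lor (C \land C)) = U \to T = T
In Ł3: C \land C = U \land U = U
A \lor (C \land C) = T \lor U = T
C \to (A \lor (C \land C)) = U \to T = T  [min(1, 1−½+1)]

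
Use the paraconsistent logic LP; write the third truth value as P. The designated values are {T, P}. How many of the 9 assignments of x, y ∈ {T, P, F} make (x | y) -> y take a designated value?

Of the 9 assignments, 8 give a value in {T, P}.

8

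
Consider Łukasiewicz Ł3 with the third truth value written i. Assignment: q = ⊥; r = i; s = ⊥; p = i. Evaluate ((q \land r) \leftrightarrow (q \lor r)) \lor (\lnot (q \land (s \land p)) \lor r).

⊤

q \land r = ⊥ \land i = ⊥
q \lor r = ⊥ \lor i = i
(q \land r) \leftrightarrow (q \lor r) = ⊥ \leftrightarrow i = i
s \land p = ⊥ \land i = ⊥
q \land (s \land p) = ⊥ \land ⊥ = ⊥
\lnot (q \land (s \land p)) = \lnot ⊥ = ⊤
\lnot (q \land (s \land p)) \lor r = ⊤ \lor i = ⊤
((q \land r) \leftrightarrow (q \lor r)) \lor (\lnot (q \land (s \land p)) \lor r) = i \lor ⊤ = ⊤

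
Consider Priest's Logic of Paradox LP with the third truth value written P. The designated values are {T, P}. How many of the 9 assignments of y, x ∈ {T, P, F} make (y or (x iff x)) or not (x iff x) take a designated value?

9

Of the 9 assignments, 9 give a value in {T, P}.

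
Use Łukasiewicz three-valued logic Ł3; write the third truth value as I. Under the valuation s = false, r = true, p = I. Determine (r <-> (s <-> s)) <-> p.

s <-> s = false <-> false = true
r <-> (s <-> s) = true <-> true = true
(r <-> (s <-> s)) <-> p = true <-> I = I  [1 − |1−½|]

I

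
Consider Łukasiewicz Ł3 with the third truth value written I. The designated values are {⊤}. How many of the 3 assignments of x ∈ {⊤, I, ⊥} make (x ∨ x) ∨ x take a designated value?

1

x=⊤: ⊤ ✓
x=I: I ·
x=⊥: ⊥ ·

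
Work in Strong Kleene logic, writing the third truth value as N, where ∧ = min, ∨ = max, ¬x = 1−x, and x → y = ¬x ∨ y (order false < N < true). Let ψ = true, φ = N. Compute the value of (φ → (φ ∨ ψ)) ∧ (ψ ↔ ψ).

true

φ ∨ ψ = N ∨ true = true
φ → (φ ∨ ψ) = N → true = true
ψ ↔ ψ = true ↔ true = true
(φ → (φ ∨ ψ)) ∧ (ψ ↔ ψ) = true ∧ true = true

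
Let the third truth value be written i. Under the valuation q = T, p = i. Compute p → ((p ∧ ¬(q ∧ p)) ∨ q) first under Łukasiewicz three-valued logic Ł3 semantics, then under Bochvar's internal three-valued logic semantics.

T; i

In Łukasiewicz three-valued logic Ł3: q ∧ p = T ∧ i = i
¬(q ∧ p) = ¬i = i
p ∧ ¬(q ∧ p) = i ∧ i = i
(p ∧ ¬(q ∧ p)) ∨ q = i ∨ T = T
p → ((p ∧ ¬(q ∧ p)) ∨ q) = i → T = T
In Bochvar's internal three-valued logic: q ∧ p = T ∧ i = i
¬(q ∧ p) = ¬i = i
p ∧ ¬(q ∧ p) = i ∧ i = i
(p ∧ ¬(q ∧ p)) ∨ q = i ∨ T = i
p → ((p ∧ ¬(q ∧ p)) ∨ q) = i → i = i
They differ because Łukasiewicz three-valued logic Ł3 and Bochvar's internal three-valued logic treat i differently under the binary connectives.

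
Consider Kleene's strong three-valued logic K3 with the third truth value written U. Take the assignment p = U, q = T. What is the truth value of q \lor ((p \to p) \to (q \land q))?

T

p \to p = U \to U = U  [\lnot U \lor U]
q \land q = T \land T = T
(p \to p) \to (q \land q) = U \to T = T
q \lor ((p \to p) \to (q \land q)) = T \lor T = T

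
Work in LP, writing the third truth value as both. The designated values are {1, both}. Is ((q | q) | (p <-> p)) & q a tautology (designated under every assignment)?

Countermodel: q=0, p=1 gives 0, which is not designated.

No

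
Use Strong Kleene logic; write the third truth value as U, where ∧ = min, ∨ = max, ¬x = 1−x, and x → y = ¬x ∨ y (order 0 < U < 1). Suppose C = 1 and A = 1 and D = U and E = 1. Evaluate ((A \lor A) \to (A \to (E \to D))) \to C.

1

A \lor A = 1 \lor 1 = 1
E \to D = 1 \to U = U
A \to (E \to D) = 1 \to U = U
(A \lor A) \to (A \to (E \to D)) = 1 \to U = U
((A \lor A) \to (A \to (E \to D))) \to C = U \to 1 = 1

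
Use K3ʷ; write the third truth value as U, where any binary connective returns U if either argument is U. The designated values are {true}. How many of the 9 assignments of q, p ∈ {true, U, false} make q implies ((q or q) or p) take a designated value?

Designated under: (q=true, p=true); (q=true, p=false); (q=false, p=true); (q=false, p=false).

4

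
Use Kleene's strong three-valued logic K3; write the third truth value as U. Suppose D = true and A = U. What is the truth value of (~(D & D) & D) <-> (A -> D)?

false

D & D = true & true = true
~(D & D) = ~true = false
~(D & D) & D = false & true = false
A -> D = U -> true = true
(~(D & D) & D) <-> (A -> D) = false <-> true = false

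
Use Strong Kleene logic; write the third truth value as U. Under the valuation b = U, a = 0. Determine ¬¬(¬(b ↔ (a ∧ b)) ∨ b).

U

a ∧ b = 0 ∧ U = 0
b ↔ (a ∧ b) = U ↔ 0 = U
¬(b ↔ (a ∧ b)) = ¬U = U
¬(b ↔ (a ∧ b)) ∨ b = U ∨ U = U
¬(¬(b ↔ (a ∧ b)) ∨ b) = ¬U = U
¬¬(¬(b ↔ (a ∧ b)) ∨ b) = ¬U = U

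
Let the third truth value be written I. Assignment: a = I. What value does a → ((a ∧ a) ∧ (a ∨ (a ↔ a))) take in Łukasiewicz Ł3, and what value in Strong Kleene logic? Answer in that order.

T; I

In Łukasiewicz Ł3: a ∧ a = I ∧ I = I
a ↔ a = I ↔ I = T  [1 − |½−½|]
a ∨ (a ↔ a) = I ∨ T = T
(a ∧ a) ∧ (a ∨ (a ↔ a)) = I ∧ T = I
a → ((a ∧ a) ∧ (a ∨ (a ↔ a))) = I → I = T
In Strong Kleene logic: a ∧ a = I ∧ I = I
a ↔ a = I ↔ I = I
a ∨ (a ↔ a) = I ∨ I = I
(a ∧ a) ∧ (a ∨ (a ↔ a)) = I ∧ I = I
a → ((a ∧ a) ∧ (a ∨ (a ↔ a))) = I → I = I  [¬I ∨ I]
They differ because Łukasiewicz Ł3 and Strong Kleene logic treat I differently under implication.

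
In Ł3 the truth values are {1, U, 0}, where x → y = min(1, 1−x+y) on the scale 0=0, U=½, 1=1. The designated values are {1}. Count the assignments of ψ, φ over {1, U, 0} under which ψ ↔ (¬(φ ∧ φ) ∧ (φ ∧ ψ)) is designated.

Designated under: (ψ=U, φ=U); (ψ=0, φ=1); (ψ=0, φ=U); (ψ=0, φ=0).

4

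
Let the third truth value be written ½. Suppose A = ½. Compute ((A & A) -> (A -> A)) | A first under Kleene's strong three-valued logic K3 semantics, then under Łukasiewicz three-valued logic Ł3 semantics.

½; T

In Kleene's strong three-valued logic K3: A & A = ½ & ½ = ½
A -> A = ½ -> ½ = ½  [~½ | ½]
(A & A) -> (A -> A) = ½ -> ½ = ½
((A & A) -> (A -> A)) | A = ½ | ½ = ½
In Łukasiewicz three-valued logic Ł3: A & A = ½ & ½ = ½
A -> A = ½ -> ½ = T  [min(1, 1−½+½)]
(A & A) -> (A -> A) = ½ -> T = T
((A & A) -> (A -> A)) | A = T | ½ = T
They differ because Kleene's strong three-valued logic K3 and Łukasiewicz three-valued logic Ł3 treat ½ differently under implication.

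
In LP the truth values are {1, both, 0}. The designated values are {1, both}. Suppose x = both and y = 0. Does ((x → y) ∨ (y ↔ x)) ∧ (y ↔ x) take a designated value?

x → y = both → 0 = both  [¬both ∨ 0]
y ↔ x = 0 ↔ both = both
(x → y) ∨ (y ↔ x) = both ∨ both = both
y ↔ x = 0 ↔ both = both
((x → y) ∨ (y ↔ x)) ∧ (y ↔ x) = both ∧ both = both
both ∈ {1, both}.

Yes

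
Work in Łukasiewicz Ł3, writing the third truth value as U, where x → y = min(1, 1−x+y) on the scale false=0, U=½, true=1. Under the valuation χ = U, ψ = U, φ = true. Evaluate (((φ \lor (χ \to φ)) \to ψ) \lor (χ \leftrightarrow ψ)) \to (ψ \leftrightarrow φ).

U

χ \to φ = U \to true = true  [min(1, 1−½+1)]
φ \lor (χ \to φ) = true \lor true = true
(φ \lor (χ \to φ)) \to ψ = true \to U = U
χ \leftrightarrow ψ = U \leftrightarrow U = true
((φ \lor (χ \to φ)) \to ψ) \lor (χ \leftrightarrow ψ) = U \lor true = true
ψ \leftrightarrow φ = U \leftrightarrow true = U
(((φ \lor (χ \to φ)) \to ψ) \lor (χ \leftrightarrow ψ)) \to (ψ \leftrightarrow φ) = true \to U = U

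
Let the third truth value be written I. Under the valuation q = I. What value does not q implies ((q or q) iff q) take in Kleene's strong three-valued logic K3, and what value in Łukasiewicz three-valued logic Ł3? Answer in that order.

In Kleene's strong three-valued logic K3: not q = not I = I
q or q = I or I = I
(q or q) iff q = I iff I = I
not q implies ((q or q) iff q) = I implies I = I
In Łukasiewicz three-valued logic Ł3: not q = not I = I
q or q = I or I = I
(q or q) iff q = I iff I = true  [1 − |½−½|]
not q implies ((q or q) iff q) = I implies true = true
They differ because Kleene's strong three-valued logic K3 and Łukasiewicz three-valued logic Ł3 treat I differently under implication.

I; true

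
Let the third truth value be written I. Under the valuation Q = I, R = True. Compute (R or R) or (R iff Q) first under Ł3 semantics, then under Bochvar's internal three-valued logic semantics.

True; I

In Ł3: R or R = True or True = True
R iff Q = True iff I = I  [1 − |1−½|]
(R or R) or (R iff Q) = True or I = True
In Bochvar's internal three-valued logic: R or R = True or True = True
R iff Q = True iff I = I
(R or R) or (R iff Q) = True or I = I
They differ because Ł3 and Bochvar's internal three-valued logic treat I differently under the binary connectives.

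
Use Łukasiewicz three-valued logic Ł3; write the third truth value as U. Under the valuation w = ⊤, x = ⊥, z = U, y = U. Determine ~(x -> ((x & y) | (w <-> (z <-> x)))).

x & y = ⊥ & U = ⊥
z <-> x = U <-> ⊥ = U  [1 − |½−0|]
w <-> (z <-> x) = ⊤ <-> U = U
(x & y) | (w <-> (z <-> x)) = ⊥ | U = U
x -> ((x & y) | (w <-> (z <-> x))) = ⊥ -> U = ⊤
~(x -> ((x & y) | (w <-> (z <-> x)))) = ~⊤ = ⊥

⊥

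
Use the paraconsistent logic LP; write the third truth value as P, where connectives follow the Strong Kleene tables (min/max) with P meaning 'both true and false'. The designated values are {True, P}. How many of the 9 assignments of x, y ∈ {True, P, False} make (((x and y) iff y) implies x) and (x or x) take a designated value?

6

Of the 9 assignments, 6 give a value in {True, P}.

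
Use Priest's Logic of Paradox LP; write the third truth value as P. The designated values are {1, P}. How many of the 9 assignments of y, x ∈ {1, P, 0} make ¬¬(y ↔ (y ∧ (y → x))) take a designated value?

Of the 9 assignments, 8 give a value in {1, P}.

8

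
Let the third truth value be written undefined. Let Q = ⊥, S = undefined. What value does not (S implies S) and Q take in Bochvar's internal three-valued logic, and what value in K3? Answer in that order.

In Bochvar's internal three-valued logic: S implies S = undefined implies undefined = undefined  [any arg is the third value ⇒ result is the third value]
not (S implies S) = not undefined = undefined
not (S implies S) and Q = undefined and ⊥ = undefined
In K3: S implies S = undefined implies undefined = undefined  [not undefined or undefined]
not (S implies S) = not undefined = undefined
not (S implies S) and Q = undefined and ⊥ = ⊥
They differ because Bochvar's internal three-valued logic and K3 treat undefined differently under the binary connectives.

undefined; ⊥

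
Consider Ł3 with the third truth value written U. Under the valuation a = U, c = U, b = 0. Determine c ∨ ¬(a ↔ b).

U

a ↔ b = U ↔ 0 = U  [1 − |½−0|]
¬(a ↔ b) = ¬U = U
c ∨ ¬(a ↔ b) = U ∨ U = U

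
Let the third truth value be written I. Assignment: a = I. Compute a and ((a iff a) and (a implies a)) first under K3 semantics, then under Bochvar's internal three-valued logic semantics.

In K3: a iff a = I iff I = I
a implies a = I implies I = I
(a iff a) and (a implies a) = I and I = I
a and ((a iff a) and (a implies a)) = I and I = I
In Bochvar's internal three-valued logic: a iff a = I iff I = I
a implies a = I implies I = I  [any arg is the third value ⇒ result is the third value]
(a iff a) and (a implies a) = I and I = I
a and ((a iff a) and (a implies a)) = I and I = I

I; I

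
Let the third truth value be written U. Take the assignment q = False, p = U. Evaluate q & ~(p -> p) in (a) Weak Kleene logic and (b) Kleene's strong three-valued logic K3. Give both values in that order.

U; False

In Weak Kleene logic: p -> p = U -> U = U
~(p -> p) = ~U = U
q & ~(p -> p) = False & U = U
In Kleene's strong three-valued logic K3: p -> p = U -> U = U  [~U | U]
~(p -> p) = ~U = U
q & ~(p -> p) = False & U = False
They differ because Weak Kleene logic and Kleene's strong three-valued logic K3 treat U differently under the binary connectives.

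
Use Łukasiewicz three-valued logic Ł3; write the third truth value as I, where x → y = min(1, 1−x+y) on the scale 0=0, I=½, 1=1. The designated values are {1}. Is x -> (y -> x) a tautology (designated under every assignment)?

Every assignment of x, y over {1, I, 0} gives a value in {1}.
In particular, with x=I, y=I: x -> (y -> x) = 1.

Yes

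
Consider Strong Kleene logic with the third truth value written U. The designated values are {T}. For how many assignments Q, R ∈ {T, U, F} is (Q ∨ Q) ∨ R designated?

5

Of the 9 assignments, 5 give a value in {T}.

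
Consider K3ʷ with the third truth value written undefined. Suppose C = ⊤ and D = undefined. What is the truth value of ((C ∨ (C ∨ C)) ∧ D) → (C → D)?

C ∨ C = ⊤ ∨ ⊤ = ⊤
C ∨ (C ∨ C) = ⊤ ∨ ⊤ = ⊤
(C ∨ (C ∨ C)) ∧ D = ⊤ ∧ undefined = undefined
C → D = ⊤ → undefined = undefined  [any arg is the third value ⇒ result is the third value]
((C ∨ (C ∨ C)) ∧ D) → (C → D) = undefined → undefined = undefined

undefined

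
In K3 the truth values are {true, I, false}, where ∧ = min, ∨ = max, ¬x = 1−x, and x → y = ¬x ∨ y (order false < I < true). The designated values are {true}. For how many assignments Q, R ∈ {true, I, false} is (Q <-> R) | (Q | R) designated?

6

Of the 9 assignments, 6 give a value in {true}.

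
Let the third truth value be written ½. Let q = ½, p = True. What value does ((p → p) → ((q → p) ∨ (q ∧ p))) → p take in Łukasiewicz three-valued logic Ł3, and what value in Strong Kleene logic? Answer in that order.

True; True

In Łukasiewicz three-valued logic Ł3: p → p = True → True = True
q → p = ½ → True = True  [min(1, 1−½+1)]
q ∧ p = ½ ∧ True = ½
(q → p) ∨ (q ∧ p) = True ∨ ½ = True
(p → p) → ((q → p) ∨ (q ∧ p)) = True → True = True
((p → p) → ((q → p) ∨ (q ∧ p))) → p = True → True = True
In Strong Kleene logic: p → p = True → True = True
q → p = ½ → True = True  [¬½ ∨ True]
q ∧ p = ½ ∧ True = ½
(q → p) ∨ (q ∧ p) = True ∨ ½ = True
(p → p) → ((q → p) ∨ (q ∧ p)) = True → True = True
((p → p) → ((q → p) ∨ (q ∧ p))) → p = True → True = True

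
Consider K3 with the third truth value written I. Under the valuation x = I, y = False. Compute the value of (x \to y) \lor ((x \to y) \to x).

I

x \to y = I \to False = I  [\lnot I \lor False]
x \to y = I \to False = I
(x \to y) \to x = I \to I = I
(x \to y) \lor ((x \to y) \to x) = I \lor I = I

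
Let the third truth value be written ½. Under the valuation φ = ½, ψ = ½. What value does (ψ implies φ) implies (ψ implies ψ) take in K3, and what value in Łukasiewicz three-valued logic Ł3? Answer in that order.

½; true

In K3: ψ implies φ = ½ implies ½ = ½  [not ½ or ½]
ψ implies ψ = ½ implies ½ = ½
(ψ implies φ) implies (ψ implies ψ) = ½ implies ½ = ½
In Łukasiewicz three-valued logic Ł3: ψ implies φ = ½ implies ½ = true  [min(1, 1−½+½)]
ψ implies ψ = ½ implies ½ = true
(ψ implies φ) implies (ψ implies ψ) = true implies true = true
They differ because K3 and Łukasiewicz three-valued logic Ł3 treat ½ differently under implication.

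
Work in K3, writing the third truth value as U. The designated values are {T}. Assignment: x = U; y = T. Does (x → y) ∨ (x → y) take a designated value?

Yes

x → y = U → T = T
x → y = U → T = T
(x → y) ∨ (x → y) = T ∨ T = T
T ∈ {T}.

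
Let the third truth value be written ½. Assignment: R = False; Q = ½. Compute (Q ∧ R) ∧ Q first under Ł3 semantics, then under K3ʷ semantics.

In Ł3: Q ∧ R = ½ ∧ False = False
(Q ∧ R) ∧ Q = False ∧ ½ = False
In K3ʷ: Q ∧ R = ½ ∧ False = ½
(Q ∧ R) ∧ Q = ½ ∧ ½ = ½
They differ because Ł3 and K3ʷ treat ½ differently under the binary connectives.

False; ½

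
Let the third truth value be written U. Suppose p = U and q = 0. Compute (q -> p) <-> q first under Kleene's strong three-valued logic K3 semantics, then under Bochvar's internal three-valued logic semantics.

In Kleene's strong three-valued logic K3: q -> p = 0 -> U = 1  [~0 | U]
(q -> p) <-> q = 1 <-> 0 = 0
In Bochvar's internal three-valued logic: q -> p = 0 -> U = U
(q -> p) <-> q = U <-> 0 = U
They differ because Kleene's strong three-valued logic K3 and Bochvar's internal three-valued logic treat U differently under the binary connectives.

0; U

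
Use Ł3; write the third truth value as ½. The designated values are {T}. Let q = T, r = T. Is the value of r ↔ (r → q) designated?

Yes

r → q = T → T = T
r ↔ (r → q) = T ↔ T = T
T ∈ {T}.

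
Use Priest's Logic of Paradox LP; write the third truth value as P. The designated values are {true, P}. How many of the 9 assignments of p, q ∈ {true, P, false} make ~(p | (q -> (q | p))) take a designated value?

2

Designated under: (p=P, q=P); (p=false, q=P).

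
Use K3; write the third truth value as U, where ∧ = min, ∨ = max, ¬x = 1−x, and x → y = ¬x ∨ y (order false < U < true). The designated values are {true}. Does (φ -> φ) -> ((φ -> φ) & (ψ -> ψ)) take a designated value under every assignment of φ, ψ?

No

Countermodel: φ=true, ψ=U gives U, which is not designated.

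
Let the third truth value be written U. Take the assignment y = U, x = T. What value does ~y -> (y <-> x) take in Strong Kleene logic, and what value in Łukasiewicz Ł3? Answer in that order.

In Strong Kleene logic: ~y = ~U = U
y <-> x = U <-> T = U
~y -> (y <-> x) = U -> U = U  [~U | U]
In Łukasiewicz Ł3: ~y = ~U = U
y <-> x = U <-> T = U  [1 − |½−1|]
~y -> (y <-> x) = U -> U = T
They differ because Strong Kleene logic and Łukasiewicz Ł3 treat U differently under implication.

U; T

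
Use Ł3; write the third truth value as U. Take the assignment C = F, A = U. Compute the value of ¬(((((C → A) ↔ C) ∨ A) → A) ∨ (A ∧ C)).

F

C → A = F → U = T
(C → A) ↔ C = T ↔ F = F
((C → A) ↔ C) ∨ A = F ∨ U = U
(((C → A) ↔ C) ∨ A) → A = U → U = T
A ∧ C = U ∧ F = F
((((C → A) ↔ C) ∨ A) → A) ∨ (A ∧ C) = T ∨ F = T
¬(((((C → A) ↔ C) ∨ A) → A) ∨ (A ∧ C)) = ¬T = F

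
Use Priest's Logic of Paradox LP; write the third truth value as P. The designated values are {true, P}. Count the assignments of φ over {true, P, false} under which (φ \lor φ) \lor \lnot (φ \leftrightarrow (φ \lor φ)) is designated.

φ=true: true ✓
φ=P: P ✓
φ=false: false ·

2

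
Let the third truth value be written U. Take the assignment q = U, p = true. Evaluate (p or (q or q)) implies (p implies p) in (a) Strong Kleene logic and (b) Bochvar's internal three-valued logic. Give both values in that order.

true; U

In Strong Kleene logic: q or q = U or U = U
p or (q or q) = true or U = true
p implies p = true implies true = true
(p or (q or q)) implies (p implies p) = true implies true = true
In Bochvar's internal three-valued logic: q or q = U or U = U
p or (q or q) = true or U = U
p implies p = true implies true = true
(p or (q or q)) implies (p implies p) = U implies true = U  [any arg is the third value ⇒ result is the third value]
They differ because Strong Kleene logic and Bochvar's internal three-valued logic treat U differently under the binary connectives.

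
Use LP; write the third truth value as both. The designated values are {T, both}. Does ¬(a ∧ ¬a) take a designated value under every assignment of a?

Yes

Every assignment of a over {T, both, F} gives a value in {T, both}.
In particular, with a=both: ¬(a ∧ ¬a) = both.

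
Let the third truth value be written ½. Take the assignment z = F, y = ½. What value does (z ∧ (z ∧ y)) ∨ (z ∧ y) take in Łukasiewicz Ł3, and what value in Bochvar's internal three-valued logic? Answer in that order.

F; ½

In Łukasiewicz Ł3: z ∧ y = F ∧ ½ = F
z ∧ (z ∧ y) = F ∧ F = F
z ∧ y = F ∧ ½ = F
(z ∧ (z ∧ y)) ∨ (z ∧ y) = F ∨ F = F
In Bochvar's internal three-valued logic: z ∧ y = F ∧ ½ = ½
z ∧ (z ∧ y) = F ∧ ½ = ½
z ∧ y = F ∧ ½ = ½
(z ∧ (z ∧ y)) ∨ (z ∧ y) = ½ ∨ ½ = ½
They differ because Łukasiewicz Ł3 and Bochvar's internal three-valued logic treat ½ differently under the binary connectives.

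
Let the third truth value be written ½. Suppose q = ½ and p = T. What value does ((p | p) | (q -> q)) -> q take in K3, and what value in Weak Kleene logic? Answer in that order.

In K3: p | p = T | T = T
q -> q = ½ -> ½ = ½  [~½ | ½]
(p | p) | (q -> q) = T | ½ = T
((p | p) | (q -> q)) -> q = T -> ½ = ½
In Weak Kleene logic: p | p = T | T = T
q -> q = ½ -> ½ = ½  [any arg is the third value ⇒ result is the third value]
(p | p) | (q -> q) = T | ½ = ½
((p | p) | (q -> q)) -> q = ½ -> ½ = ½

½; ½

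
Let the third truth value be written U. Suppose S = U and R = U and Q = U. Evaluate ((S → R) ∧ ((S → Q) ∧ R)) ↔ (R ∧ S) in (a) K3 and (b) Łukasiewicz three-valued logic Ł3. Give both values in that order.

In K3: S → R = U → U = U
S → Q = U → U = U
(S → Q) ∧ R = U ∧ U = U
(S → R) ∧ ((S → Q) ∧ R) = U ∧ U = U
R ∧ S = U ∧ U = U
((S → R) ∧ ((S → Q) ∧ R)) ↔ (R ∧ S) = U ↔ U = U
In Łukasiewicz three-valued logic Ł3: S → R = U → U = True  [min(1, 1−½+½)]
S → Q = U → U = True
(S → Q) ∧ R = True ∧ U = U
(S → R) ∧ ((S → Q) ∧ R) = True ∧ U = U
R ∧ S = U ∧ U = U
((S → R) ∧ ((S → Q) ∧ R)) ↔ (R ∧ S) = U ↔ U = True
They differ because K3 and Łukasiewicz three-valued logic Ł3 treat U differently under implication.

U; True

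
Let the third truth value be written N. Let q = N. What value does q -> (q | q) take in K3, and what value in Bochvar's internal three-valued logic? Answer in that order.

N; N

In K3: q | q = N | N = N
q -> (q | q) = N -> N = N
In Bochvar's internal three-valued logic: q | q = N | N = N
q -> (q | q) = N -> N = N  [any arg is the third value ⇒ result is the third value]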